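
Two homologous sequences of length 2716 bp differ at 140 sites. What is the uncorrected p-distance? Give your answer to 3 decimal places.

0.052

p = 140/2716 = 0.051546… ≈ 0.052 (to 3 d.p.).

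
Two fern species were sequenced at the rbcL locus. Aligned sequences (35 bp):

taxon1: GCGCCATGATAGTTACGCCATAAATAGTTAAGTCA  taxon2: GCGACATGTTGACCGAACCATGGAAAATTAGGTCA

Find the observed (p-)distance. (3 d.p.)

0.400

The sequences differ at 14 of 35 positions.
p = 14/35 = 0.400.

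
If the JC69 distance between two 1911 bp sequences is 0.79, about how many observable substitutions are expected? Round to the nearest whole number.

933

Invert JC69: p = (3/4)(1 − e^(−4d/3)) = 0.75 × (1 − e^(-1.053333)) = 0.75 × (1 − 0.348773) = 0.488420.
Expected differing sites = pL ≈ 0.488420 × 1911 = 933.37062 ≈ 933.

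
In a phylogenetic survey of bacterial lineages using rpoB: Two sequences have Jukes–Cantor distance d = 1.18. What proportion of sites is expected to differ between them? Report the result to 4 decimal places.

0.5945

p = (3/4)(1 − e^(−4d/3)) = 0.75 × (1 − e^(-1.573333)) = 0.75 × (1 − 0.207353) = 0.594485.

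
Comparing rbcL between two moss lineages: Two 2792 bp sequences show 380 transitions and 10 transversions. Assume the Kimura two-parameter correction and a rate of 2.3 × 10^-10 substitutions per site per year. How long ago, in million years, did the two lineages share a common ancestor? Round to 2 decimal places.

P = 380/2792 ≈ 0.136103 and Q = 10/2792 ≈ 0.003582.
Under the Kimura two-parameter model, d = −½ ln(1 − 2P − Q) − ¼ ln(1 − 2Q).
1 − 2P − Q = 0.724212, giving −½ ln(0.724212) = 0.161336.
1 − 2Q = 0.992836, giving −¼ ln(0.992836) = 0.001797.
d = 0.161336 + 0.001797 = 0.163133.
Under a molecular clock d = 2μt, so t = d/(2μ) = 0.163133 / (2 × 2.3 × 10^-10) = 354.64 million years.

354.64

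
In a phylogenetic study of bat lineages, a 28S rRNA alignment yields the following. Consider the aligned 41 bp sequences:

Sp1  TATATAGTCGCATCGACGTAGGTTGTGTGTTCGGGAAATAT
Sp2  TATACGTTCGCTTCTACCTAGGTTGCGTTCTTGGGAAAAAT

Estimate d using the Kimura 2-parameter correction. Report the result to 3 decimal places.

0.334

Of 41 sites, 5 differences are transitions and 6 are transversions, so P = 5/41 ≈ 0.121951 and Q = 6/41 ≈ 0.146341.
Under the Kimura two-parameter model, d = −½ ln(1 − 2P − Q) − ¼ ln(1 − 2Q).
1 − 2P − Q = 0.609757, giving −½ ln(0.609757) = 0.247347.
1 − 2Q = 0.707318, giving −¼ ln(0.707318) = 0.086569.
d = 0.247347 + 0.086569 = 0.333916.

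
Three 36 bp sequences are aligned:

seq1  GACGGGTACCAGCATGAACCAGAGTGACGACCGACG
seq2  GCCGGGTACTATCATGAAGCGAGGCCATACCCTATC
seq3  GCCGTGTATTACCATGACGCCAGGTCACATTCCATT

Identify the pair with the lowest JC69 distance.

seq2 and seq3

seq1–seq2: 15/36 differ, p = 0.417, d = 0.608.
seq1–seq3: 17/36 differ, p = 0.472, d = 0.745.
seq2–seq3: 11/36 differ, p = 0.306, d = 0.392.
The smallest distance is between seq2 and seq3.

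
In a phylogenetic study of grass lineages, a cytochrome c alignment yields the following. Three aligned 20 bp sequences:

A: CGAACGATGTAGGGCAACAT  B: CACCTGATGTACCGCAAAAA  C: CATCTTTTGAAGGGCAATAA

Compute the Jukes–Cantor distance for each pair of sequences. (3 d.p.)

d(A,B) = 0.572, d(A,C) = 0.687, d(B,C) = 0.471

A–B: 8/20 sites differ → p = 0.4, d = −0.75 ln(1 − 0.533333) = 0.571605 ≈ 0.572.
A–C: 9/20 sites differ → p = 0.45, d = −0.75 ln(1 − 0.6) = 0.687218 ≈ 0.687.
B–C: 7/20 sites differ → p = 0.35, d = −0.75 ln(1 − 0.466667) = 0.471457 ≈ 0.471.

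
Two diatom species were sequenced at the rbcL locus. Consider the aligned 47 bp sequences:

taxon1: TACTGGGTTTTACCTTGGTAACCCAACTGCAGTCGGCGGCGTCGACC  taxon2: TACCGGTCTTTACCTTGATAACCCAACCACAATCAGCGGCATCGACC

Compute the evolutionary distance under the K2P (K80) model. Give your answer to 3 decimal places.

0.235

Of 47 sites, 8 differences are transitions and 1 are transversions, so P = 8/47 ≈ 0.170213 and Q = 1/47 ≈ 0.021277.
Under the Kimura two-parameter model, d = −½ ln(1 − 2P − Q) − ¼ ln(1 − 2Q).
1 − 2P − Q = 0.638297, giving −½ ln(0.638297) = 0.224476.
1 − 2Q = 0.957446, giving −¼ ln(0.957446) = 0.010871.
d = 0.224476 + 0.010871 = 0.235347.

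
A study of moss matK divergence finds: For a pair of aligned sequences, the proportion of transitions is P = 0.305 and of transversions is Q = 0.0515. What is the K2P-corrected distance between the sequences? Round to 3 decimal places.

0.569

Under the Kimura two-parameter model, d = −½ ln(1 − 2P − Q) − ¼ ln(1 − 2Q).
1 − 2P − Q = 0.3385, giving −½ ln(0.3385) = 0.541616.
1 − 2Q = 0.897, giving −¼ ln(0.897) = 0.027175.
d = 0.541616 + 0.027175 = 0.568791.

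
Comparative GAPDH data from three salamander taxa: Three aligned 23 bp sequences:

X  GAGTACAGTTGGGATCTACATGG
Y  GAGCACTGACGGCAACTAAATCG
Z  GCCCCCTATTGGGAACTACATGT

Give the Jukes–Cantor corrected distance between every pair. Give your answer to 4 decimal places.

d(X,Y) = 0.4674, d(X,Z) = 0.4674, d(Y,Z) = 0.6501

X–Y: 8/23 sites differ → p ≈ 0.347826, d = −0.75 ln(1 − 0.463768) = 0.467391 ≈ 0.4674.
X–Z: 8/23 sites differ → p ≈ 0.347826, d = −0.75 ln(1 − 0.463768) = 0.467391 ≈ 0.4674.
Y–Z: 10/23 sites differ → p ≈ 0.434783, d = −0.75 ln(1 − 0.579711) = 0.650110 ≈ 0.6501.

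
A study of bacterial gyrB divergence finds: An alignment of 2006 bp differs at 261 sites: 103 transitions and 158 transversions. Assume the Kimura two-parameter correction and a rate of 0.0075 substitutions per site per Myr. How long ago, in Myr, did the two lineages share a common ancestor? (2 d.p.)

P = 103/2006 ≈ 0.051346 and Q = 158/2006 ≈ 0.078764.
Under the Kimura two-parameter model, d = −½ ln(1 − 2P − Q) − ¼ ln(1 − 2Q).
1 − 2P − Q = 0.818544, giving −½ ln(0.818544) = 0.100114.
1 − 2Q = 0.842472, giving −¼ ln(0.842472) = 0.042854.
d = 0.100114 + 0.042854 = 0.142968.
Under a molecular clock d = 2μt, so t = d/(2μ) = 0.142968 / (2 × 0.0075) = 9.53 Myr.

9.53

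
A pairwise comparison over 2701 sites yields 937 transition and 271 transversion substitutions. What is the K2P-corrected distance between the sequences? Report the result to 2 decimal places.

P = 937/2701 ≈ 0.346909 and Q = 271/2701 ≈ 0.100333.
Under the Kimura two-parameter model, d = −½ ln(1 − 2P − Q) − ¼ ln(1 − 2Q).
1 − 2P − Q = 0.205849, giving −½ ln(0.205849) = 0.790306.
1 − 2Q = 0.799334, giving −¼ ln(0.799334) = 0.055994.
d = 0.790306 + 0.055994 = 0.846300.

0.85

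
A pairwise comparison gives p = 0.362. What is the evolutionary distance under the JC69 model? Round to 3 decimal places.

0.494

d = −(3/4) ln(1 − 4p/3) = −0.75 ln(1 − 0.482667) = −0.75 ln(0.517333)
  = −0.75 × (-0.659069) = 0.494302 substitutions/site.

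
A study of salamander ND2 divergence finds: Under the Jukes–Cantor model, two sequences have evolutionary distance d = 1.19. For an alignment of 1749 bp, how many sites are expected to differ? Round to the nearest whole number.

Invert JC69: p = (3/4)(1 − e^(−4d/3)) = 0.75 × (1 − e^(-1.586667)) = 0.75 × (1 − 0.204606) = 0.596546.
Expected differing sites = pL ≈ 0.596546 × 1749 = 1043.358954 ≈ 1043.

1043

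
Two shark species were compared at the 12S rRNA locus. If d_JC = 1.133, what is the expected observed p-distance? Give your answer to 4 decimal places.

p = (3/4)(1 − e^(−4d/3)) = 0.75 × (1 − e^(-1.510667)) = 0.75 × (1 − 0.220763) = 0.584428.

0.5844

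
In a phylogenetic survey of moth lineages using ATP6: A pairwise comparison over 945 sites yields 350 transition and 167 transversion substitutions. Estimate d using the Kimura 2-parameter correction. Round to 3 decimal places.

1.356

P = 350/945 ≈ 0.37037 and Q = 167/945 ≈ 0.17672.
Under the Kimura two-parameter model, d = −½ ln(1 − 2P − Q) − ¼ ln(1 − 2Q).
1 − 2P − Q = 0.08254, giving −½ ln(0.08254) = 1.247236.
1 − 2Q = 0.64656, giving −¼ ln(0.64656) = 0.109022.
d = 1.247236 + 0.109022 = 1.356258.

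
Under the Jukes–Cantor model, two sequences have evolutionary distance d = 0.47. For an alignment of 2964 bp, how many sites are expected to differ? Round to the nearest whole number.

1035

Invert JC69: p = (3/4)(1 − e^(−4d/3)) = 0.75 × (1 − e^(-0.626667)) = 0.75 × (1 − 0.534370) = 0.349223.
Expected differing sites = pL ≈ 0.349223 × 2964 = 1035.096972 ≈ 1035.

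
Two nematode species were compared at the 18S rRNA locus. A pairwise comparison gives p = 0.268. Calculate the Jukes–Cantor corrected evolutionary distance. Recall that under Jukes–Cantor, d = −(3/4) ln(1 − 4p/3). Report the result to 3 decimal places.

d = −(3/4) ln(1 − 4p/3) = −0.75 ln(1 − 0.357333) = −0.75 ln(0.642667)
  = −0.75 × (-0.442129) = 0.331597 substitutions/site.

0.332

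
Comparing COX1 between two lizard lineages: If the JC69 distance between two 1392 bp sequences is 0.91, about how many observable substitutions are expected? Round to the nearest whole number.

734

Invert JC69: p = (3/4)(1 − e^(−4d/3)) = 0.75 × (1 − e^(-1.213333)) = 0.75 × (1 − 0.297205) = 0.527096.
Expected differing sites = pL ≈ 0.527096 × 1392 = 733.717632 ≈ 734.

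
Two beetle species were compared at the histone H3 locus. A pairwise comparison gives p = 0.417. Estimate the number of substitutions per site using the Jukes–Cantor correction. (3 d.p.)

0.609

d = −(3/4) ln(1 − 4p/3) = −0.75 ln(1 − 0.556) = −0.75 ln(0.444)
  = −0.75 × (-0.811931) = 0.608948 substitutions/site.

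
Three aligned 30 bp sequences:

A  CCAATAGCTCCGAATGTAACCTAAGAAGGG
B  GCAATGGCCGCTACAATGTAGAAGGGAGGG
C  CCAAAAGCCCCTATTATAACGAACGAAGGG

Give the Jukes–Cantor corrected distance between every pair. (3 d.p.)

A–B: 15/30 sites differ → p = 0.5, d = −0.75 ln(1 − 0.666667) = 0.823960 ≈ 0.824.
A–C: 8/30 sites differ → p ≈ 0.266667, d = −0.75 ln(1 − 0.355556) = 0.329526 ≈ 0.330.
B–C: 11/30 sites differ → p ≈ 0.366667, d = −0.75 ln(1 − 0.488889) = 0.503376 ≈ 0.503.

d(A,B) = 0.824, d(A,C) = 0.330, d(B,C) = 0.503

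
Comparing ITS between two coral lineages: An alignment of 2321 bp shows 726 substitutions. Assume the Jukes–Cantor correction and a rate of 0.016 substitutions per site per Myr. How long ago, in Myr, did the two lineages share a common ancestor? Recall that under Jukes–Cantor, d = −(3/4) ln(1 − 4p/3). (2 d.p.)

p = 726/2321 ≈ 0.312796.
d = −(3/4) ln(1 − 4p/3) = −0.75 ln(1 − 0.417061) = −0.75 ln(0.582939)
  = −0.75 × (-0.539673) = 0.404755 substitutions/site.
Under a molecular clock d = 2μt, so t = d/(2μ) = 0.404755 / (2 × 0.016) = 12.65 Myr.

12.65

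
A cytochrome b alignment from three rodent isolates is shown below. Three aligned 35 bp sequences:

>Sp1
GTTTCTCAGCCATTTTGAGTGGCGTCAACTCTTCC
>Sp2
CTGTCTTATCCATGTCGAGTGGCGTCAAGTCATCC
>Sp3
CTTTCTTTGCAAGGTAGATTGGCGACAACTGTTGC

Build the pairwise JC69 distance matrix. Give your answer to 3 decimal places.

d(Sp1,Sp2) = 0.273, d(Sp1,Sp3) = 0.407, d(Sp2,Sp3) = 0.458

Sp1–Sp2: 8/35 sites differ → p ≈ 0.228571, d = −0.75 ln(1 − 0.304761) = 0.272625 ≈ 0.273.
Sp1–Sp3: 11/35 sites differ → p ≈ 0.314286, d = −0.75 ln(1 − 0.419048) = 0.407315 ≈ 0.407.
Sp2–Sp3: 12/35 sites differ → p ≈ 0.342857, d = −0.75 ln(1 − 0.457143) = 0.458182 ≈ 0.458.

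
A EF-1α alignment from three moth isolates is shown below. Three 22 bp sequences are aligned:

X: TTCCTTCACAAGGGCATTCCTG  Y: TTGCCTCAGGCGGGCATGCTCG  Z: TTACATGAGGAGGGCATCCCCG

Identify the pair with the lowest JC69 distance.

X–Y: 8/22 differ, p = 0.364, d = 0.497.
X–Z: 7/22 differ, p = 0.318, d = 0.414.
Y–Z: 6/22 differ, p = 0.273, d = 0.339.
The smallest distance is between Y and Z.

Y and Z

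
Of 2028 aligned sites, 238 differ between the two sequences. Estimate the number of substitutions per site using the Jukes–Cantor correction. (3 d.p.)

0.128

p = 238/2028 ≈ 0.117357.
d = −(3/4) ln(1 − 4p/3) = −0.75 ln(1 − 0.156476) = −0.75 ln(0.843524)
  = −0.75 × (-0.170167) = 0.127625 substitutions/site.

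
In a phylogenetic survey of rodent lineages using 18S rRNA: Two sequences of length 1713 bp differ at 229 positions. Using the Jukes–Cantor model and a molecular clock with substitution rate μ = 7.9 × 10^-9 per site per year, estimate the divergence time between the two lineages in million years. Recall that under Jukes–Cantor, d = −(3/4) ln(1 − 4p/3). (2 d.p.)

9.32

p = 229/1713 ≈ 0.133684.
d = −(3/4) ln(1 − 4p/3) = −0.75 ln(1 − 0.178245) = −0.75 ln(0.821755)
  = −0.75 × (-0.196313) = 0.147235 substitutions/site.
Under a molecular clock d = 2μt, so t = d/(2μ) = 0.147235 / (2 × 7.9 × 10^-9) = 9.32 million years.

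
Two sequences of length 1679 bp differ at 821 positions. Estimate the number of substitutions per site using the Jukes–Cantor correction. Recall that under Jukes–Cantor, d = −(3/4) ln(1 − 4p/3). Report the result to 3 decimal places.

0.792

p = 821/1679 ≈ 0.488982.
d = −(3/4) ln(1 − 4p/3) = −0.75 ln(1 − 0.651976) = −0.75 ln(0.348024)
  = −0.75 × (-1.055484) = 0.791613 substitutions/site.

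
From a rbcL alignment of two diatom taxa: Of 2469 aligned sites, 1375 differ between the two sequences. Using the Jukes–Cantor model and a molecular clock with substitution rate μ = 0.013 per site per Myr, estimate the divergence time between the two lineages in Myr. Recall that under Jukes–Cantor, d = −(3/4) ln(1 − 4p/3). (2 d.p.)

p = 1375/2469 ≈ 0.556906.
d = −(3/4) ln(1 − 4p/3) = −0.75 ln(1 − 0.742541) = −0.75 ln(0.257459)
  = −0.75 × (-1.356895) = 1.017671 substitutions/site.
Under a molecular clock d = 2μt, so t = d/(2μ) = 1.017671 / (2 × 0.013) = 39.14 Myr.

39.14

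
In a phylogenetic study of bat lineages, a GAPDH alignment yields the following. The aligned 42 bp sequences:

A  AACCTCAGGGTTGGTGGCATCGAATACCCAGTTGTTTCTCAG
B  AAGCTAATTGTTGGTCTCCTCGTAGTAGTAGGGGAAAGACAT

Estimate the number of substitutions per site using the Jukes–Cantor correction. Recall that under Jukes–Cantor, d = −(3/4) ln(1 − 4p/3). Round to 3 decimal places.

The sequences differ at 21 of 42 sites, so p = 21/42 = 0.5.
d = −(3/4) ln(1 − 4p/3) = −0.75 ln(1 − 0.666667) = −0.75 ln(0.333333)
  = −0.75 × (-1.098613) = 0.823960 substitutions/site.

0.824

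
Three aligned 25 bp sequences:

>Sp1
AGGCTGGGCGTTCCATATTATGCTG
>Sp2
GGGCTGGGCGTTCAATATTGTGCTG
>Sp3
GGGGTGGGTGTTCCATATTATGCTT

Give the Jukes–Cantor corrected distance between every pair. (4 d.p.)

Sp1–Sp2: 3/25 sites differ → p = 0.12, d = −0.75 ln(1 − 0.16) = 0.130765 ≈ 0.1308.
Sp1–Sp3: 4/25 sites differ → p = 0.16, d = −0.75 ln(1 − 0.213333) = 0.179963 ≈ 0.1800.
Sp2–Sp3: 5/25 sites differ → p = 0.2, d = −0.75 ln(1 − 0.266667) = 0.232617 ≈ 0.2326.

d(Sp1,Sp2) = 0.1308, d(Sp1,Sp3) = 0.1800, d(Sp2,Sp3) = 0.2326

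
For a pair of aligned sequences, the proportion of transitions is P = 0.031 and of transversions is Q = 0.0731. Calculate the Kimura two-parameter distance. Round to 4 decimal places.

0.1121

Under the Kimura two-parameter model, d = −½ ln(1 − 2P − Q) − ¼ ln(1 − 2Q).
1 − 2P − Q = 0.8649, giving −½ ln(0.8649) = 0.072571.
1 − 2Q = 0.8538, giving −¼ ln(0.8538) = 0.039515.
d = 0.072571 + 0.039515 = 0.112086.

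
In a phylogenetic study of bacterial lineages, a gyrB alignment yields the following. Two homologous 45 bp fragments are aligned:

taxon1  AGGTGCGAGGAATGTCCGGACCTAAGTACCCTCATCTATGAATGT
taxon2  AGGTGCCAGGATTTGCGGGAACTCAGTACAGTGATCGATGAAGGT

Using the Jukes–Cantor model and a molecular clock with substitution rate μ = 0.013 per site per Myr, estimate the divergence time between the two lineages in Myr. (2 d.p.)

12.67

The sequences differ at 12 of 45 sites, so p = 12/45 ≈ 0.266667.
d = −(3/4) ln(1 − 4p/3) = −0.75 ln(1 − 0.355556) = −0.75 ln(0.644444)
  = −0.75 × (-0.439367) = 0.329525 substitutions/site.
Under a molecular clock d = 2μt, so t = d/(2μ) = 0.329525 / (2 × 0.013) = 12.67 Myr.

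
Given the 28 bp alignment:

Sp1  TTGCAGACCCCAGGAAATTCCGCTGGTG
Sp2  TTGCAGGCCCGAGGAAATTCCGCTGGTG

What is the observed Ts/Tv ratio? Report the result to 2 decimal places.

1.00

Transitions are A↔G and C↔T; transversions are all other mismatches.
Transitions: 1. Transversions: 1.
R = 1/1 = 1.00.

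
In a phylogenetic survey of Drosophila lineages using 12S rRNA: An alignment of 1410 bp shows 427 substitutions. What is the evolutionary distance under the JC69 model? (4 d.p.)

0.3879

p = 427/1410 ≈ 0.302837.
d = −(3/4) ln(1 − 4p/3) = −0.75 ln(1 − 0.403783) = −0.75 ln(0.596217)
  = −0.75 × (-0.517151) = 0.387863 substitutions/site.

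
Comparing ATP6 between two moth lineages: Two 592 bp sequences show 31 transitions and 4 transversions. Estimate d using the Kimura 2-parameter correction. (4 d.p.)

P = 31/592 ≈ 0.052365 and Q = 4/592 ≈ 0.006757.
Under the Kimura two-parameter model, d = −½ ln(1 − 2P − Q) − ¼ ln(1 − 2Q).
1 − 2P − Q = 0.888513, giving −½ ln(0.888513) = 0.059103.
1 − 2Q = 0.986486, giving −¼ ln(0.986486) = 0.003402.
d = 0.059103 + 0.003402 = 0.062505.

0.0625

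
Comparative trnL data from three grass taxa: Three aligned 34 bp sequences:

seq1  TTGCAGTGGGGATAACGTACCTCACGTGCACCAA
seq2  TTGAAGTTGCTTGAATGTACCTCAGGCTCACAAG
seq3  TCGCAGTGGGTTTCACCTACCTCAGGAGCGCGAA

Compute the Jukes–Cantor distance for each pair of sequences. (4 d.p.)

d(seq1,seq2) = 0.4770, d(seq1,seq3) = 0.3265, d(seq2,seq3) = 0.5347

seq1–seq2: 12/34 sites differ → p ≈ 0.352941, d = −0.75 ln(1 − 0.470588) = 0.476991 ≈ 0.4770.
seq1–seq3: 9/34 sites differ → p ≈ 0.264706, d = −0.75 ln(1 − 0.352941) = 0.326488 ≈ 0.3265.
seq2–seq3: 13/34 sites differ → p ≈ 0.382353, d = −0.75 ln(1 − 0.509804) = 0.534712 ≈ 0.5347.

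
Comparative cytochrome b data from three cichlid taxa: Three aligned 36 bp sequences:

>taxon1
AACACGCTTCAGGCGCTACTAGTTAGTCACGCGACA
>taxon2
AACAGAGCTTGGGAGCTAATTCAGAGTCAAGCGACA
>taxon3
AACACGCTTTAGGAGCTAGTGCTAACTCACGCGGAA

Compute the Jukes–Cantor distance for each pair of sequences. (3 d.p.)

d(taxon1,taxon2) = 0.493, d(taxon1,taxon3) = 0.304, d(taxon2,taxon3) = 0.493

taxon1–taxon2: 13/36 sites differ → p ≈ 0.361111, d = −0.75 ln(1 − 0.481481) = 0.492584 ≈ 0.493.
taxon1–taxon3: 9/36 sites differ → p = 0.25, d = −0.75 ln(1 − 0.333333) = 0.304098 ≈ 0.304.
taxon2–taxon3: 13/36 sites differ → p ≈ 0.361111, d = −0.75 ln(1 − 0.481481) = 0.492584 ≈ 0.493.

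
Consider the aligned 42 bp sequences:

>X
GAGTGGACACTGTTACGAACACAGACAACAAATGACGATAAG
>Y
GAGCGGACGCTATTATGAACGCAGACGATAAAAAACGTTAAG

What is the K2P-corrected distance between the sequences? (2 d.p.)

Of 42 sites, 8 differences are transitions and 2 are transversions, so P = 8/42 ≈ 0.190476 and Q = 2/42 ≈ 0.047619.
Under the Kimura two-parameter model, d = −½ ln(1 − 2P − Q) − ¼ ln(1 − 2Q).
1 − 2P − Q = 0.571429, giving −½ ln(0.571429) = 0.279808.
1 − 2Q = 0.904762, giving −¼ ln(0.904762) = 0.025021.
d = 0.279808 + 0.025021 = 0.304829.

0.30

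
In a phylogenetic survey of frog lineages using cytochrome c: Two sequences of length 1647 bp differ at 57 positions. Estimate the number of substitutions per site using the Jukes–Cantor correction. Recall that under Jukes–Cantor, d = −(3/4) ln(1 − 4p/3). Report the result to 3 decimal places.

p = 57/1647 ≈ 0.034608.
d = −(3/4) ln(1 − 4p/3) = −0.75 ln(1 − 0.046144) = −0.75 ln(0.953856)
  = −0.75 × (-0.047243) = 0.035432 substitutions/site.

0.035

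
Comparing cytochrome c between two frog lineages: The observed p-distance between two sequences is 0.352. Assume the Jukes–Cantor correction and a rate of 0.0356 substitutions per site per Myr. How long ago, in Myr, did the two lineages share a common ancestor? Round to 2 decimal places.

6.67

d = −(3/4) ln(1 − 4p/3) = −0.75 ln(1 − 0.469333) = −0.75 ln(0.530667)
  = −0.75 × (-0.633621) = 0.475216 substitutions/site.
Under a molecular clock d = 2μt, so t = d/(2μ) = 0.475216 / (2 × 0.0356) = 6.67 Myr.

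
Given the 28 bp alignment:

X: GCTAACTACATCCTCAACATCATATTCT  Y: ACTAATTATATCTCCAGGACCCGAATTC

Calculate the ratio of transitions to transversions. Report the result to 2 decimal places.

2.25

Transitions are A↔G and C↔T; transversions are all other mismatches.
Transitions: 9. Transversions: 4.
R = 9/4 = 2.25.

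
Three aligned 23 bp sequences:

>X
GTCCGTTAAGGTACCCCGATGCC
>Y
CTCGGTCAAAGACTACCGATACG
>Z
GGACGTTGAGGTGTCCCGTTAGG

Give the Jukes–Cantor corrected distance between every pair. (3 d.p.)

d(X,Y) = 0.650, d(X,Z) = 0.553, d(Y,Z) = 0.892

X–Y: 10/23 sites differ → p ≈ 0.434783, d = −0.75 ln(1 − 0.579711) = 0.650110 ≈ 0.650.
X–Z: 9/23 sites differ → p ≈ 0.391304, d = −0.75 ln(1 − 0.521739) = 0.553199 ≈ 0.553.
Y–Z: 12/23 sites differ → p ≈ 0.521739, d = −0.75 ln(1 − 0.695652) = 0.892188 ≈ 0.892.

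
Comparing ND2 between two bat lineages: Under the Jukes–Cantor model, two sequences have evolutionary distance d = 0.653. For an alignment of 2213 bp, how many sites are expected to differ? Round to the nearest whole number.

965

Invert JC69: p = (3/4)(1 − e^(−4d/3)) = 0.75 × (1 − e^(-0.870667)) = 0.75 × (1 − 0.418672) = 0.435996.
Expected differing sites = pL ≈ 0.435996 × 2213 = 964.859148 ≈ 965.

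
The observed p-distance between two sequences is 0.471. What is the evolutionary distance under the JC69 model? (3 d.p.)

d = −(3/4) ln(1 − 4p/3) = −0.75 ln(1 − 0.628) = −0.75 ln(0.372)
  = −0.75 × (-0.988861) = 0.741646 substitutions/site.

0.742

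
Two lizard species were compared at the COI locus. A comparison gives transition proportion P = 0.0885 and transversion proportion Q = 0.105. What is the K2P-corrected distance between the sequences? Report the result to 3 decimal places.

0.225

Under the Kimura two-parameter model, d = −½ ln(1 − 2P − Q) − ¼ ln(1 − 2Q).
1 − 2P − Q = 0.718, giving −½ ln(0.718) = 0.165643.
1 − 2Q = 0.79, giving −¼ ln(0.79) = 0.058931.
d = 0.165643 + 0.058931 = 0.224574.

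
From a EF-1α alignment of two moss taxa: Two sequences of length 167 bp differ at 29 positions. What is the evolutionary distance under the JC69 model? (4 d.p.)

0.1975

p = 29/167 ≈ 0.173653.
d = −(3/4) ln(1 − 4p/3) = −0.75 ln(1 − 0.231537) = −0.75 ln(0.768463)
  = −0.75 × (-0.263363) = 0.197522 substitutions/site.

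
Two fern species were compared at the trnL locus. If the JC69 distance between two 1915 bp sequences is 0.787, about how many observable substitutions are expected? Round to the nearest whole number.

Invert JC69: p = (3/4)(1 − e^(−4d/3)) = 0.75 × (1 − e^(-1.049333)) = 0.75 × (1 − 0.350171) = 0.487372.
Expected differing sites = pL ≈ 0.487372 × 1915 = 933.31738 ≈ 933.

933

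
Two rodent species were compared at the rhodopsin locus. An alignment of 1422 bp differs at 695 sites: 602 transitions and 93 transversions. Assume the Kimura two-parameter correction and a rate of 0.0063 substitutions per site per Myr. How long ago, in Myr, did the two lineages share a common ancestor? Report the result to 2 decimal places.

P = 602/1422 ≈ 0.423347 and Q = 93/1422 ≈ 0.065401.
Under the Kimura two-parameter model, d = −½ ln(1 − 2P − Q) − ¼ ln(1 − 2Q).
1 − 2P − Q = 0.087905, giving −½ ln(0.087905) = 1.215749.
1 − 2Q = 0.869198, giving −¼ ln(0.869198) = 0.035046.
d = 1.215749 + 0.035046 = 1.250795.
Under a molecular clock d = 2μt, so t = d/(2μ) = 1.250795 / (2 × 0.0063) = 99.27 Myr.

99.27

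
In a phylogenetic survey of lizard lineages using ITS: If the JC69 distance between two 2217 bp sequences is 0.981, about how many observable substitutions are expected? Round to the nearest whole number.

Invert JC69: p = (3/4)(1 − e^(−4d/3)) = 0.75 × (1 − e^(-1.308)) = 0.75 × (1 − 0.270360) = 0.547230.
Expected differing sites = pL ≈ 0.547230 × 2217 = 1213.20891 ≈ 1213.

1213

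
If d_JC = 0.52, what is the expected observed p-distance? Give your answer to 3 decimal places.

p = (3/4)(1 − e^(−4d/3)) = 0.75 × (1 − e^(-0.693333)) = 0.75 × (1 − 0.499907) = 0.375070.

0.375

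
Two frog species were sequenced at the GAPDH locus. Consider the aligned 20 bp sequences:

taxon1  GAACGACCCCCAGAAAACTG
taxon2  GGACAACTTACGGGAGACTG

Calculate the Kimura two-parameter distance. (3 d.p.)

Of 20 sites, 7 differences are transitions and 1 are transversions, so P = 7/20 = 0.35 and Q = 1/20 = 0.05.
Under the Kimura two-parameter model, d = −½ ln(1 − 2P − Q) − ¼ ln(1 − 2Q).
1 − 2P − Q = 0.25, giving −½ ln(0.25) = 0.693147.
1 − 2Q = 0.9, giving −¼ ln(0.9) = 0.026340.
d = 0.693147 + 0.026340 = 0.719487.

0.719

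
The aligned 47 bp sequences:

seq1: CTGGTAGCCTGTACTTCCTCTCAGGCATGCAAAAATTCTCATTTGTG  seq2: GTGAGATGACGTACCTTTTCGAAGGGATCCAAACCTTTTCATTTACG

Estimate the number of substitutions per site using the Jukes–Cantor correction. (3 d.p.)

The sequences differ at 19 of 47 sites, so p = 19/47 ≈ 0.404255.
d = −(3/4) ln(1 − 4p/3) = −0.75 ln(1 − 0.539007) = −0.75 ln(0.460993)
  = −0.75 × (-0.774372) = 0.580779 substitutions/site.

0.581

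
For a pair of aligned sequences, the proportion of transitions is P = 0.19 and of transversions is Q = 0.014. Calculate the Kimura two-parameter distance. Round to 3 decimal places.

0.258

Under the Kimura two-parameter model, d = −½ ln(1 − 2P − Q) − ¼ ln(1 − 2Q).
1 − 2P − Q = 0.606, giving −½ ln(0.606) = 0.250438.
1 − 2Q = 0.972, giving −¼ ln(0.972) = 0.007100.
d = 0.250438 + 0.007100 = 0.257538.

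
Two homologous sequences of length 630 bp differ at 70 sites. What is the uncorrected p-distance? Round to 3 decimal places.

0.111

p = 70/630 = 0.111111… ≈ 0.111 (to 3 d.p.).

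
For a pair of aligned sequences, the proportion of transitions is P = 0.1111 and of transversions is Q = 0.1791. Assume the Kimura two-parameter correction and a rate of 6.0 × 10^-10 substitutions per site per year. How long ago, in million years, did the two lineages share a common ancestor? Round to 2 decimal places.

Under the Kimura two-parameter model, d = −½ ln(1 − 2P − Q) − ¼ ln(1 − 2Q).
1 − 2P − Q = 0.5987, giving −½ ln(0.5987) = 0.256497.
1 − 2Q = 0.6418, giving −¼ ln(0.6418) = 0.110870.
d = 0.256497 + 0.110870 = 0.367367.
Under a molecular clock d = 2μt, so t = d/(2μ) = 0.367367 / (2 × 6.0 × 10^-10) = 306.14 million years.

306.14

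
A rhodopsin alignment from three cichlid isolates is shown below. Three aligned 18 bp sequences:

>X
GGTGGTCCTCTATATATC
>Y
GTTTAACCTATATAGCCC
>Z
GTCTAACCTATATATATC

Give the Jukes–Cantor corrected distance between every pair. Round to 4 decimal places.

X–Y: 8/18 sites differ → p ≈ 0.444444, d = −0.75 ln(1 − 0.592592) = 0.673455 ≈ 0.6735.
X–Z: 6/18 sites differ → p ≈ 0.333333, d = −0.75 ln(1 − 0.444444) = 0.440839 ≈ 0.4408.
Y–Z: 4/18 sites differ → p ≈ 0.222222, d = −0.75 ln(1 − 0.296296) = 0.263548 ≈ 0.2635.

d(X,Y) = 0.6735, d(X,Z) = 0.4408, d(Y,Z) = 0.2635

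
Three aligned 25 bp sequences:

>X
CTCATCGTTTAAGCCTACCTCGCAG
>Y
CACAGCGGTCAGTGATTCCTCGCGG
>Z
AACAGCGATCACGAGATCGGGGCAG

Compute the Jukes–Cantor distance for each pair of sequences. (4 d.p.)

X–Y: 10/25 sites differ → p = 0.4, d = −0.75 ln(1 − 0.533333) = 0.571605 ≈ 0.5716.
X–Z: 13/25 sites differ → p = 0.52, d = −0.75 ln(1 − 0.693333) = 0.886495 ≈ 0.8865.
Y–Z: 11/25 sites differ → p = 0.44, d = −0.75 ln(1 − 0.586667) = 0.662626 ≈ 0.6626.

d(X,Y) = 0.5716, d(X,Z) = 0.8865, d(Y,Z) = 0.6626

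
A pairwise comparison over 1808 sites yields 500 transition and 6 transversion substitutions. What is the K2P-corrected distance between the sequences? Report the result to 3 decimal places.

0.408

P = 500/1808 ≈ 0.276549 and Q = 6/1808 ≈ 0.003319.
Under the Kimura two-parameter model, d = −½ ln(1 − 2P − Q) − ¼ ln(1 − 2Q).
1 − 2P − Q = 0.443583, giving −½ ln(0.443583) = 0.406435.
1 − 2Q = 0.993362, giving −¼ ln(0.993362) = 0.001665.
d = 0.406435 + 0.001665 = 0.408100.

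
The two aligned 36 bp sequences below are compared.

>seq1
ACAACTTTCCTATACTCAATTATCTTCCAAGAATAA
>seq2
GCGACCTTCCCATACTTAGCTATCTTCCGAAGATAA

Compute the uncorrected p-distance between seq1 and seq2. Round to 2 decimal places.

0.28

The sequences differ at 10 of 36 positions (sites 1, 3, 6, 11, 17, 19, 20, 29, 31, 32).
p = 10/36 = 0.277777… ≈ 0.28 (to 2 d.p.).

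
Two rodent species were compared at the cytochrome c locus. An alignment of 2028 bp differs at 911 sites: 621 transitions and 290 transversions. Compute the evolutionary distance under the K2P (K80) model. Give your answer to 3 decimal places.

0.788

P = 621/2028 ≈ 0.306213 and Q = 290/2028 ≈ 0.142998.
Under the Kimura two-parameter model, d = −½ ln(1 − 2P − Q) − ¼ ln(1 − 2Q).
1 − 2P − Q = 0.244576, giving −½ ln(0.244576) = 0.704115.
1 − 2Q = 0.714004, giving −¼ ln(0.714004) = 0.084217.
d = 0.704115 + 0.084217 = 0.788332.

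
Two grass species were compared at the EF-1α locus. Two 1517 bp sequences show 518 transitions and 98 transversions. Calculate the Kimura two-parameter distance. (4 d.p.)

P = 518/1517 ≈ 0.341463 and Q = 98/1517 ≈ 0.064601.
Under the Kimura two-parameter model, d = −½ ln(1 − 2P − Q) − ¼ ln(1 − 2Q).
1 − 2P − Q = 0.252473, giving −½ ln(0.252473) = 0.688225.
1 − 2Q = 0.870798, giving −¼ ln(0.870798) = 0.034586.
d = 0.688225 + 0.034586 = 0.722811.

0.7228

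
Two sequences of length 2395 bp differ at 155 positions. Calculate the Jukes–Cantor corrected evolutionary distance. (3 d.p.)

p = 155/2395 ≈ 0.064718.
d = −(3/4) ln(1 − 4p/3) = −0.75 ln(1 − 0.086291) = −0.75 ln(0.913709)
  = −0.75 × (-0.090243) = 0.067682 substitutions/site.

0.068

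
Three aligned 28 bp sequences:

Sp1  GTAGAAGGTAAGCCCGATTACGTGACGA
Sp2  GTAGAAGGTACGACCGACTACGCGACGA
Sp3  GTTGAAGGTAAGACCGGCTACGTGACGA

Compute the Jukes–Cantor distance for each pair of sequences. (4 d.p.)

Sp1–Sp2: 4/28 sites differ → p ≈ 0.142857, d = −0.75 ln(1 − 0.190476) = 0.158482 ≈ 0.1585.
Sp1–Sp3: 4/28 sites differ → p ≈ 0.142857, d = −0.75 ln(1 − 0.190476) = 0.158482 ≈ 0.1585.
Sp2–Sp3: 4/28 sites differ → p ≈ 0.142857, d = −0.75 ln(1 − 0.190476) = 0.158482 ≈ 0.1585.

d(Sp1,Sp2) = 0.1585, d(Sp1,Sp3) = 0.1585, d(Sp2,Sp3) = 0.1585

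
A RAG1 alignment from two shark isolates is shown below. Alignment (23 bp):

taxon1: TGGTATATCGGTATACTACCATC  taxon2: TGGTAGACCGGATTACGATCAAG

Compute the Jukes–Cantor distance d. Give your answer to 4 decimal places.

0.4674

The sequences differ at 8 of 23 sites (6, 8, 12, 13, 17, 19, 22, 23), so p = 8/23 ≈ 0.347826.
d = −(3/4) ln(1 − 4p/3) = −0.75 ln(1 − 0.463768) = −0.75 ln(0.536232)
  = −0.75 × (-0.623188) = 0.467391 substitutions/site.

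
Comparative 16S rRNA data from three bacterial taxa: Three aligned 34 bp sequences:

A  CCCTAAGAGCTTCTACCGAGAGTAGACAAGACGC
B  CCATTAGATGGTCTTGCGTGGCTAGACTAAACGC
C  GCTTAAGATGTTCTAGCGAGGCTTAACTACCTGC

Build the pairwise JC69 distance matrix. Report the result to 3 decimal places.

A–B: 12/34 sites differ → p ≈ 0.352941, d = −0.75 ln(1 − 0.470588) = 0.476991 ≈ 0.477.
A–C: 13/34 sites differ → p ≈ 0.382353, d = −0.75 ln(1 − 0.509804) = 0.534712 ≈ 0.535.
B–C: 11/34 sites differ → p ≈ 0.323529, d = −0.75 ln(1 − 0.431372) = 0.423397 ≈ 0.423.

d(A,B) = 0.477, d(A,C) = 0.535, d(B,C) = 0.423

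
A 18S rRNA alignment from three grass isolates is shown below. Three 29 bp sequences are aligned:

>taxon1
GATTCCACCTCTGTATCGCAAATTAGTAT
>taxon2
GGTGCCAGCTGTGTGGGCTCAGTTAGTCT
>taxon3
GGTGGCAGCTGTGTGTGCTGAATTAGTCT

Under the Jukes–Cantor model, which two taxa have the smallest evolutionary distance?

taxon2 and taxon3

taxon1–taxon2: 12/29 differ, p = 0.414, d = 0.602.
taxon1–taxon3: 11/29 differ, p = 0.379, d = 0.529.
taxon2–taxon3: 4/29 differ, p = 0.138, d = 0.152.
The smallest distance is between taxon2 and taxon3.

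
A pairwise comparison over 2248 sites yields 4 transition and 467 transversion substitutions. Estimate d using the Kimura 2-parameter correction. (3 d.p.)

P = 4/2248 ≈ 0.001779 and Q = 467/2248 ≈ 0.20774.
Under the Kimura two-parameter model, d = −½ ln(1 − 2P − Q) − ¼ ln(1 − 2Q).
1 − 2P − Q = 0.788702, giving −½ ln(0.788702) = 0.118683.
1 − 2Q = 0.58452, giving −¼ ln(0.58452) = 0.134241.
d = 0.118683 + 0.134241 = 0.252924.

0.253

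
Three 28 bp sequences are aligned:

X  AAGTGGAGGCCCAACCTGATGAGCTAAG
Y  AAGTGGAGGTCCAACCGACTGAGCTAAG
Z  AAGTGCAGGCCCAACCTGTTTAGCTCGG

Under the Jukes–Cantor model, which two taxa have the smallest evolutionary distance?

X–Y: 4/28 differ, p = 0.143, d = 0.158.
X–Z: 5/28 differ, p = 0.179, d = 0.204.
Y–Z: 8/28 differ, p = 0.286, d = 0.360.
The smallest distance is between X and Y.

X and Y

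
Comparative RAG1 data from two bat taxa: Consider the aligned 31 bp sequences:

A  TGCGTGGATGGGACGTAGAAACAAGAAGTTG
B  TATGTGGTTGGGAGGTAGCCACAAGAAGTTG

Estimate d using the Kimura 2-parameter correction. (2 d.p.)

Of 31 sites, 2 differences are transitions and 4 are transversions, so P = 2/31 ≈ 0.064516 and Q = 4/31 ≈ 0.129032.
Under the Kimura two-parameter model, d = −½ ln(1 − 2P − Q) − ¼ ln(1 − 2Q).
1 − 2P − Q = 0.741936, giving −½ ln(0.741936) = 0.149246.
1 − 2Q = 0.741936, giving −¼ ln(0.741936) = 0.074623.
d = 0.149246 + 0.074623 = 0.223869.

0.22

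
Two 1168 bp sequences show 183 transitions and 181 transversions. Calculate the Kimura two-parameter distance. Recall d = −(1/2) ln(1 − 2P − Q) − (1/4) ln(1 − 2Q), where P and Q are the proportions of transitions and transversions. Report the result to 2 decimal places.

P = 183/1168 ≈ 0.156678 and Q = 181/1168 ≈ 0.154966.
Under the Kimura two-parameter model, d = −½ ln(1 − 2P − Q) − ¼ ln(1 − 2Q).
1 − 2P − Q = 0.531678, giving −½ ln(0.531678) = 0.315859.
1 − 2Q = 0.690068, giving −¼ ln(0.690068) = 0.092741.
d = 0.315859 + 0.092741 = 0.408600.

0.41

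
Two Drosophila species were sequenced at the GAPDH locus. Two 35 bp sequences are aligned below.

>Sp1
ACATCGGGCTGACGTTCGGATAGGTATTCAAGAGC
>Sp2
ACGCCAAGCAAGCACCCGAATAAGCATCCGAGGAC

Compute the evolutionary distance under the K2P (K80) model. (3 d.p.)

Of 35 sites, 16 differences are transitions and 1 are transversions, so P = 16/35 ≈ 0.457143 and Q = 1/35 ≈ 0.028571.
Under the Kimura two-parameter model, d = −½ ln(1 − 2P − Q) − ¼ ln(1 − 2Q).
1 − 2P − Q = 0.057143, giving −½ ln(0.057143) = 1.431099.
1 − 2Q = 0.942858, giving −¼ ln(0.942858) = 0.014710.
d = 1.431099 + 0.014710 = 1.445809.

1.446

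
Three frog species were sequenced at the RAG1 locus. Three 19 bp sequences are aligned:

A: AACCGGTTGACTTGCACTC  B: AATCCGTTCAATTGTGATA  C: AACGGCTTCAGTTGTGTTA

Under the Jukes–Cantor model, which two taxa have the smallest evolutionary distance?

B and C

A–B: 8/19 differ, p = 0.421, d = 0.618.
A–C: 8/19 differ, p = 0.421, d = 0.618.
B–C: 6/19 differ, p = 0.316, d = 0.410.
The smallest distance is between B and C.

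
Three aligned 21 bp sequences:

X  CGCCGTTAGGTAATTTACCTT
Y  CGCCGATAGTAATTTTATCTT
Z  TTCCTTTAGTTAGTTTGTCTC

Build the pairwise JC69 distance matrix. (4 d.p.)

d(X,Y) = 0.2865, d(X,Z) = 0.5319, d(Y,Z) = 0.5319

X–Y: 5/21 sites differ → p ≈ 0.238095, d = −0.75 ln(1 − 0.31746) = 0.286451 ≈ 0.2865.
X–Z: 8/21 sites differ → p ≈ 0.380952, d = −0.75 ln(1 − 0.507936) = 0.531860 ≈ 0.5319.
Y–Z: 8/21 sites differ → p ≈ 0.380952, d = −0.75 ln(1 − 0.507936) = 0.531860 ≈ 0.5319.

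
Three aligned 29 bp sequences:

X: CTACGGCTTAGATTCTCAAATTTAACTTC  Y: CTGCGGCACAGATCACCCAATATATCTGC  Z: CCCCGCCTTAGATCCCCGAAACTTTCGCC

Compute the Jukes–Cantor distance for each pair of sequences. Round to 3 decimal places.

d(X,Y) = 0.462, d(X,Z) = 0.602, d(Y,Z) = 0.602

X–Y: 10/29 sites differ → p ≈ 0.344828, d = −0.75 ln(1 − 0.459771) = 0.461822 ≈ 0.462.
X–Z: 12/29 sites differ → p ≈ 0.413793, d = −0.75 ln(1 − 0.551724) = 0.601760 ≈ 0.602.
Y–Z: 12/29 sites differ → p ≈ 0.413793, d = −0.75 ln(1 − 0.551724) = 0.601760 ≈ 0.602.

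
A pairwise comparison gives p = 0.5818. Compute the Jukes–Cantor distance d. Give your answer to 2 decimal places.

1.12

d = −(3/4) ln(1 − 4p/3) = −0.75 ln(1 − 0.775733) = −0.75 ln(0.224267)
  = −0.75 × (-1.494918) = 1.121189 substitutions/site.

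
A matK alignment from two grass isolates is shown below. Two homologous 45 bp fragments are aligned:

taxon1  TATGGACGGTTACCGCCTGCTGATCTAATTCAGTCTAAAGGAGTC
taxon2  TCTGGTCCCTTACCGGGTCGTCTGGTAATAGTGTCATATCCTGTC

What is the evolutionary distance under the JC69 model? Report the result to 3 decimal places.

0.730

The sequences differ at 21 of 45 sites, so p = 21/45 ≈ 0.466667.
d = −(3/4) ln(1 − 4p/3) = −0.75 ln(1 − 0.622223) = −0.75 ln(0.377777)
  = −0.75 × (-0.973451) = 0.730088 substitutions/site.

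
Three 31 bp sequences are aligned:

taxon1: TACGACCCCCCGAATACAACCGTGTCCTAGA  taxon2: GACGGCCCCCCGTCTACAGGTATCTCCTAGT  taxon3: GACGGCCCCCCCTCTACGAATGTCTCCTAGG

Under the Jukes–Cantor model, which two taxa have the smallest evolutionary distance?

taxon2 and taxon3

taxon1–taxon2: 10/31 differ, p = 0.323, d = 0.422.
taxon1–taxon3: 10/31 differ, p = 0.323, d = 0.422.
taxon2–taxon3: 6/31 differ, p = 0.194, d = 0.224.
The smallest distance is between taxon2 and taxon3.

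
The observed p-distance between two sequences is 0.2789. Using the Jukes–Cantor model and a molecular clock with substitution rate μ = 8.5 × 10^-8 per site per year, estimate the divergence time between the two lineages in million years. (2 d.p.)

2.05

d = −(3/4) ln(1 − 4p/3) = −0.75 ln(1 − 0.371867) = −0.75 ln(0.628133)
  = −0.75 × (-0.465003) = 0.348752 substitutions/site.
Under a molecular clock d = 2μt, so t = d/(2μ) = 0.348752 / (2 × 8.5 × 10^-8) = 2.05 million years.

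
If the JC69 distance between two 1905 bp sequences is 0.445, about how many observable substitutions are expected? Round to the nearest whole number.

Invert JC69: p = (3/4)(1 − e^(−4d/3)) = 0.75 × (1 − e^(-0.593333)) = 0.75 × (1 − 0.552483) = 0.335638.
Expected differing sites = pL ≈ 0.335638 × 1905 = 639.39039 ≈ 639.

639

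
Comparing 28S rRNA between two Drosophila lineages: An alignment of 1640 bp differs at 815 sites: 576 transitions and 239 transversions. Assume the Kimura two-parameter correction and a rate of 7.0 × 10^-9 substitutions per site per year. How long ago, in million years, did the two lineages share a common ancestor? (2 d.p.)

P = 576/1640 ≈ 0.35122 and Q = 239/1640 ≈ 0.145732.
Under the Kimura two-parameter model, d = −½ ln(1 − 2P − Q) − ¼ ln(1 − 2Q).
1 − 2P − Q = 0.151828, giving −½ ln(0.151828) = 0.942503.
1 − 2Q = 0.708536, giving −¼ ln(0.708536) = 0.086139.
d = 0.942503 + 0.086139 = 1.028642.
Under a molecular clock d = 2μt, so t = d/(2μ) = 1.028642 / (2 × 7.0 × 10^-9) = 73.47 million years.

73.47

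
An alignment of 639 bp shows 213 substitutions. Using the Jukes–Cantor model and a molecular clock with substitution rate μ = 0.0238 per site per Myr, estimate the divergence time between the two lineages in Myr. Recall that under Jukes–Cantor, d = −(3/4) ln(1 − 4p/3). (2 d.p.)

p = 213/639 ≈ 0.333333.
d = −(3/4) ln(1 − 4p/3) = −0.75 ln(1 − 0.444444) = −0.75 ln(0.555556)
  = −0.75 × (-0.587786) = 0.440840 substitutions/site.
Under a molecular clock d = 2μt, so t = d/(2μ) = 0.440840 / (2 × 0.0238) = 9.26 Myr.

9.26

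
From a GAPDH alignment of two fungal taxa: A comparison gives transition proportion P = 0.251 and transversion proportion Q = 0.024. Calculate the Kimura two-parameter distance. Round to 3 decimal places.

Under the Kimura two-parameter model, d = −½ ln(1 − 2P − Q) − ¼ ln(1 − 2Q).
1 − 2P − Q = 0.474, giving −½ ln(0.474) = 0.373274.
1 − 2Q = 0.952, giving −¼ ln(0.952) = 0.012298.
d = 0.373274 + 0.012298 = 0.385572.

0.386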